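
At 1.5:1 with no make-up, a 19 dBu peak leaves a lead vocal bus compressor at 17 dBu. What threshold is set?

13 dBu

Gain reduction = 19 − 17 = 2 dB; output overshoot = GR / (R − 1) = 2 / 0.5 = 4 dB.
Threshold = output − output overshoot = 17 − 4 = 13 dBu.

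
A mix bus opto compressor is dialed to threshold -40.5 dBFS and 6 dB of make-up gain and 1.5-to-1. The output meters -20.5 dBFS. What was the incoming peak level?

-19.5 dBFS

Remove make-up: -20.5 − 6 = -26.5 dBFS.
That's 14 dB above the -40.5 dBFS threshold.
Before 1.5:1 compression the overshoot was 14 × 1.5 = 21 dB, so input = -40.5 + 21 = -19.5 dBFS.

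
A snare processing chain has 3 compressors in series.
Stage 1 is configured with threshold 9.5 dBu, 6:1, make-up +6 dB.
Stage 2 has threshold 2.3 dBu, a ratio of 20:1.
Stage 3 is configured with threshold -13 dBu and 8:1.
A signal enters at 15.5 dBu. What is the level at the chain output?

Stage 1: overshoot 6 dB → 6/6 = 1 dB → 10.5 dBu; +6 dB make-up → 16.5 dBu.
Stage 2: 14.2 dB above 2.3 dBu, reduced 20:1 to 0.71 dB above → 3.01 dBu.
Stage 3: 3.01 dBu is 16.01 dB over -13 dBu; at 8:1 that becomes 2.00125 dB over, giving -10.99875 dBu.

-10.99875 dBu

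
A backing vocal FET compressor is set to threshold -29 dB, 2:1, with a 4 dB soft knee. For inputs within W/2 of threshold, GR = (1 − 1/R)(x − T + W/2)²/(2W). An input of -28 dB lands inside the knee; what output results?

-28.5625 dB

x − T + W/2 = -28 − (-29) + 2 = 3.
GR = (1 − 1/2) × 3² / 8 = 0.5 × 9 / 8 = 0.5625 dB.
Output = -28 − 0.5625 = -28.5625 dB.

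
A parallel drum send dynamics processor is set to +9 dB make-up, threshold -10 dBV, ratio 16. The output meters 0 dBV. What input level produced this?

6 dBV

Before make-up, the level was 0 − 9 = -9 dBV.
The compressed level sits -9 − (-10) = 1 dB over threshold.
Before 16:1 compression the overshoot was 1 × 16 = 16 dB, so input = -10 + 16 = 6 dBV.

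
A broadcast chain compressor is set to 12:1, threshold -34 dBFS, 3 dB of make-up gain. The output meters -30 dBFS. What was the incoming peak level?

-22 dBFS

Before make-up, the level was -30 − 3 = -33 dBFS.
That's 1 dB above the -34 dBFS threshold.
Before 12:1 compression the overshoot was 1 × 12 = 12 dB, so input = -34 + 12 = -22 dBFS.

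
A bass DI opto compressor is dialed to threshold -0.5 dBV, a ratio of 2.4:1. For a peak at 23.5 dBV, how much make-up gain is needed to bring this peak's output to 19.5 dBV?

10 dB

Overshoot 24 dB → 24/2.4 = 10 dB after compression, so the compressed level is -0.5 + 10 = 9.5 dBV.
Make-up = target − compressed = 19.5 − 9.5 = 10 dB.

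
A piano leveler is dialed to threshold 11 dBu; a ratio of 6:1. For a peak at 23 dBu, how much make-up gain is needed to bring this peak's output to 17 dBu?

Overshoot 12 dB → 12/6 = 2 dB after compression, so the compressed level is 11 + 2 = 13 dBu.
Make-up = target − compressed = 17 − 13 = 4 dB.

4 dB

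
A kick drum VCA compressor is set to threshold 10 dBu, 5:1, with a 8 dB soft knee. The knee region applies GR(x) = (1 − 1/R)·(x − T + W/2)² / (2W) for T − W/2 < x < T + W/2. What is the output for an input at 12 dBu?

x − T + W/2 = 12 − 10 + 4 = 6.
GR = (1 − 1/5) × 6² / 16 = 0.8 × 36 / 16 = 1.8 dB.
Output = 12 − 1.8 = 10.2 dBu.

10.2 dBu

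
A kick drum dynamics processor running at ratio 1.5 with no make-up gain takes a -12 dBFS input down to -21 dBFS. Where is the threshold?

-39 dBFS

Let T be the threshold. Output overshoot = (input overshoot)/R, so -21 − T = (-12 − T)/1.5.
1.5·(-21 − T) = -12 − T → 0.5·T = -31.5 − (-12) = -19.5.
T = -19.5/0.5 = -39 dBFS.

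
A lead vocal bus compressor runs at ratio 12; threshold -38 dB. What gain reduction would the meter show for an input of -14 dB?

The signal is 24 dB above threshold.
After 12:1 compression the overshoot becomes 24/12 = 2 dB.
Gain reduction = 24 − 2 = 22 dB.

22 dB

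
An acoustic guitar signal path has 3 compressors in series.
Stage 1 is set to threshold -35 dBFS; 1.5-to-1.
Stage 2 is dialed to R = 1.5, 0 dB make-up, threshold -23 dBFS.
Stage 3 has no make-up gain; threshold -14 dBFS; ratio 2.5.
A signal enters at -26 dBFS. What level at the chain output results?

-29 dBFS

Stage 1: -26 dBFS is 9 dB over -35 dBFS; at 1.5:1 that becomes 6 dB over, giving -29 dBFS.
Stage 2: -29 dBFS is at or below the -23 dBFS threshold — no compression; output -29 dBFS.
Stage 3: below threshold (-29 ≤ -14); passes unchanged; output -29 dBFS.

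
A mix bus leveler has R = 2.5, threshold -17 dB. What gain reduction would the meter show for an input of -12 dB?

-12 dB exceeds the threshold by 5 dB.
A 2.5:1 ratio leaves 2 dB of that excess.
Gain reduction = 5 − 2 = 3 dB.

3 dB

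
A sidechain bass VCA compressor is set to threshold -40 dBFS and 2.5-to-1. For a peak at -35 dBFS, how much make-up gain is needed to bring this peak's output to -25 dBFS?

The peak compresses to -40 + 5/2.5 = -38 dBFS.
To reach -25 dBFS requires -25 − (-38) = 13 dB of make-up.

13 dB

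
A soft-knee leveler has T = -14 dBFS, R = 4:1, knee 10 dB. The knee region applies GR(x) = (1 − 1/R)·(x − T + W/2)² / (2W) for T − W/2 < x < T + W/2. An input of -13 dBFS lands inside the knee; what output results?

-14.35 dBFS

x − T + W/2 = -13 − (-14) + 5 = 6.
GR = (1 − 1/4) × 6² / 20 = 0.75 × 36 / 20 = 1.35 dB.
Output = -13 − 1.35 = -14.35 dBFS.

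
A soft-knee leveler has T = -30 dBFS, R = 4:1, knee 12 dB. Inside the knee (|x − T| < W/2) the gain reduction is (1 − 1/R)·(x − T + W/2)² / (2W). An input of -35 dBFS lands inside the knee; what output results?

-35.03125 dBFS

x − T + W/2 = -35 − (-30) + 6 = 1.
GR = (1 − 1/4) × 1² / 24 = 0.75 × 1 / 24 = 0.03125 dB.
Output = -35 − 0.03125 = -35.03125 dBFS.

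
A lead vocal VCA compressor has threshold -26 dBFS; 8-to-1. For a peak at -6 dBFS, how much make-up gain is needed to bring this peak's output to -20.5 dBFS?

Without make-up, output = threshold + overshoot/8 = -26 + 2.5 = -23.5 dBFS.
Gap to target: 3 dB.

3 dB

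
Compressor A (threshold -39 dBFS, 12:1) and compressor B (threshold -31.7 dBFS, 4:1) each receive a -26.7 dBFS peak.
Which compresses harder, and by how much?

A: overshoot 12.3 dB → output overshoot 1.025 dB → GR 11.275 dB.
B: overshoot 5 dB → output overshoot 1.25 dB → GR 3.75 dB.
Difference: 7.525 dB in favour of A.

A, by 7.525 dB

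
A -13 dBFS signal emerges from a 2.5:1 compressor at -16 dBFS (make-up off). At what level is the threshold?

-18 dBFS

Let T be the threshold. Output overshoot = (input overshoot)/R, so -16 − T = (-13 − T)/2.5.
2.5·(-16 − T) = -13 − T → 1.5·T = -40 − (-13) = -27.
T = -27/1.5 = -18 dBFS.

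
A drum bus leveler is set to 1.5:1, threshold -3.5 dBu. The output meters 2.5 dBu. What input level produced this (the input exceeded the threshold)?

5.5 dBu

That's 6 dB above the -3.5 dBu threshold.
Before 1.5:1 compression the overshoot was 6 × 1.5 = 9 dB, so input = -3.5 + 9 = 5.5 dBu.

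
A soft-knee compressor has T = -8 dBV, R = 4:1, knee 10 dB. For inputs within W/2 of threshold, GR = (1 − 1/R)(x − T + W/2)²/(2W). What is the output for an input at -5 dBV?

x − T + W/2 = -5 − (-8) + 5 = 8.
GR = (1 − 1/4) × 8² / 20 = 0.75 × 64 / 20 = 2.4 dB.
Output = -5 − 2.4 = -7.4 dBV.

-7.4 dBV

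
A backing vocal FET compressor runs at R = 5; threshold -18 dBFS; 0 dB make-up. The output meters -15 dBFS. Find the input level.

Post-compression overshoot = -15 − (-18) = 3 dB.
Input overshoot = R × output overshoot = 15 dB → input = -18 + 15 = -3 dBFS.

-3 dBFS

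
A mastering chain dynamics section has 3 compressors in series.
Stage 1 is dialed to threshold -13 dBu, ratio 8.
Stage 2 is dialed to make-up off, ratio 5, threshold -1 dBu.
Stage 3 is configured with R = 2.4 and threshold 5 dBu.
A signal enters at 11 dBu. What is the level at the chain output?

-10 dBu

Stage 1: overshoot 24 dB → 24/8 = 3 dB → -10 dBu.
Stage 2: -10 dBu ≤ -1 dBu, so stage 2 doesn't engage; output -10 dBu.
Stage 3: -10 dBu ≤ 5 dBu, so stage 3 doesn't engage; output -10 dBu.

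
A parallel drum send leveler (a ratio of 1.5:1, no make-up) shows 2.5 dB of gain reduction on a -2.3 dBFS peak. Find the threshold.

-9.8 dBFS

Gain reduction = -2.3 − (-4.8) = 2.5 dB; output overshoot = GR / (R − 1) = 2.5 / 0.5 = 5 dB.
Threshold = output − output overshoot = -4.8 − 5 = -9.8 dBFS.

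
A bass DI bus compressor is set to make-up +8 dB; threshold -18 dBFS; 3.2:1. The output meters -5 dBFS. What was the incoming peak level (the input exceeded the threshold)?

-2 dBFS

Remove make-up: -5 − 8 = -13 dBFS.
Post-compression overshoot = -13 − (-18) = 5 dB.
Before 3.2:1 compression the overshoot was 5 × 3.2 = 16 dB, so input = -18 + 16 = -2 dBFS.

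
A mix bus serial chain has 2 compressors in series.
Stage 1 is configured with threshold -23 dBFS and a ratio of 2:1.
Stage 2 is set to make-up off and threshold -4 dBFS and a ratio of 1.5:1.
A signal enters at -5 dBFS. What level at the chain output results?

Stage 1: 18 dB above -23 dBFS, reduced 2:1 to 9 dB above → -14 dBFS.
Stage 2: below threshold (-14 ≤ -4); passes unchanged; output -14 dBFS.

-14 dBFS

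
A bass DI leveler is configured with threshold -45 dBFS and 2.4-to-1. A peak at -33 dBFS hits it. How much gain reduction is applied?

7 dB

-33 dBFS exceeds the threshold by 12 dB.
At 2.4:1, output sits 12/2.4 = 5 dB above threshold.
So the signal is attenuated by 12 − 5 = 7 dB.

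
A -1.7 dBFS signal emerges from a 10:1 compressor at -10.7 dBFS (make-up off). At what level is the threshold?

-11.7 dBFS

Input is 10 dB above T (since output overshoot × R = input overshoot: (-10.7 − T)·10 = -1.7 − T gives T = -11.7 dBFS).
Check: -11.7 + (-1.7 − (-11.7))/10 = -11.7 + 1 = -10.7 dBFS. ✓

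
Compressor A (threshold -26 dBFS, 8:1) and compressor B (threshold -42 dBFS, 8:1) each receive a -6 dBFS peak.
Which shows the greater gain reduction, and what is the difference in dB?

B, by 14 dB

A: GR = 20 − 20/8 = 17.5 dB.
B: GR = 36 − 36/8 = 31.5 dB.
Difference: 14 dB in favour of B.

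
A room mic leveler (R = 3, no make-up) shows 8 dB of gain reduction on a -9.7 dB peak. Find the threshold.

Input is 12 dB above T (since output overshoot × R = input overshoot: (-17.7 − T)·3 = -9.7 − T gives T = -21.7 dB).
Check: -21.7 + (-9.7 − (-21.7))/3 = -21.7 + 4 = -17.7 dB. ✓

-21.7 dB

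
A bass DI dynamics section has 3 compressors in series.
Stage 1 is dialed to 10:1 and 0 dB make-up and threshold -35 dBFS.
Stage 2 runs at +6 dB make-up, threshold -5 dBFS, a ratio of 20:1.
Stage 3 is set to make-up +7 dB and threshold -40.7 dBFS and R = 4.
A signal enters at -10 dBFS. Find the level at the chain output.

-30.15 dBFS

Stage 1: -10 dBFS is 25 dB over -35 dBFS; at 10:1 that becomes 2.5 dB over, giving -32.5 dBFS.
Stage 2: -32.5 dBFS ≤ -5 dBFS, so stage 2 doesn't engage; make-up brings it to -26.5 dBFS.
Stage 3: 14.2 dB above -40.7 dBFS, reduced 4:1 to 3.55 dB above → -37.15 dBFS; +7 dB make-up → -30.15 dBFS.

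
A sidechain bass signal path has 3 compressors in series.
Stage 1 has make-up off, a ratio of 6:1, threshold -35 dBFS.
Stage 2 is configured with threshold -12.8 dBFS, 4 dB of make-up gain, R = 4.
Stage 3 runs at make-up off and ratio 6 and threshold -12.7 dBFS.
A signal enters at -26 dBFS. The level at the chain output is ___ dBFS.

Stage 1: 9 dB above -35 dBFS, reduced 6:1 to 1.5 dB above → -33.5 dBFS.
Stage 2: below threshold (-33.5 ≤ -12.8); passes unchanged; make-up brings it to -29.5 dBFS.
Stage 3: below threshold (-29.5 ≤ -12.7); passes unchanged; output -29.5 dBFS.

-29.5 dBFS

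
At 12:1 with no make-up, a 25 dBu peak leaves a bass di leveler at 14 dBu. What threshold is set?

Input is 12 dB above T (since output overshoot × R = input overshoot: (14 − T)·12 = 25 − T gives T = 13 dBu).
Check: 13 + (25 − 13)/12 = 13 + 1 = 14 dBu. ✓

13 dBu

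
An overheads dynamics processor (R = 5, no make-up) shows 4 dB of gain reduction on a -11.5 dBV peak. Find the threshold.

-16.5 dBV

Gain reduction = -11.5 − (-15.5) = 4 dB; output overshoot = GR / (R − 1) = 4 / 4 = 1 dB.
Threshold = output − output overshoot = -15.5 − 1 = -16.5 dBV.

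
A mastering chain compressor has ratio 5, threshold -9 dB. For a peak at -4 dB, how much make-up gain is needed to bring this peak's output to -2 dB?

6 dB

Overshoot 5 dB → 5/5 = 1 dB after compression, so the compressed level is -9 + 1 = -8 dB.
Make-up = target − compressed = -2 − (-8) = 6 dB.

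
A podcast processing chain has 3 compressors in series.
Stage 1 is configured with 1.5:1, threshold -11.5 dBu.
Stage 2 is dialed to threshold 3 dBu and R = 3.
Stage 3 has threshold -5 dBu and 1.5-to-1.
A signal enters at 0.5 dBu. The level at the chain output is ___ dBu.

-4 dBu

Stage 1: 0.5 dBu is 12 dB over -11.5 dBu; at 1.5:1 that becomes 8 dB over, giving -3.5 dBu.
Stage 2: below threshold (-3.5 ≤ 3); passes unchanged; output -3.5 dBu.
Stage 3: 1.5 dB above -5 dBu, reduced 1.5:1 to 1 dB above → -4 dBu.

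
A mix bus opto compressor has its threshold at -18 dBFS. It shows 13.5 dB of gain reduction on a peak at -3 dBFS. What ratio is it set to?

Input overshoot = -3 − (-18) = 15 dB.
Output overshoot = 15 − 13.5 = 1.5 dB.
Ratio = input overshoot / output overshoot = 15 / 1.5 = 10.

10:1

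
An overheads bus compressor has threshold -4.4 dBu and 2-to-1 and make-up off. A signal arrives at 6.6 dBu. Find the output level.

1.1 dBu

6.6 dBu sits 11 dB over threshold.
At 2:1 the overshoot is divided by 2, leaving 5.5 dB above threshold.
So the level is -4.4 + 5.5 = 1.1 dBu.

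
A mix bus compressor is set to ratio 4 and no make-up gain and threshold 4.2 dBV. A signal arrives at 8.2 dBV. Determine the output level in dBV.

5.2 dBV

Overshoot: 8.2 − 4.2 = 4 dB.
At 4:1 the overshoot is divided by 4, leaving 1 dB above threshold.
That puts the output at 5.2 dBV.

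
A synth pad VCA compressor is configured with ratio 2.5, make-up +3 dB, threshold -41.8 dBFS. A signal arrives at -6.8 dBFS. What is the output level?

The input is 35 dB above the -41.8 dBFS threshold.
2.5:1 compression reduces that to 35/2.5 = 14 dB over.
Output = -41.8 + 14 = -27.8 dBFS; make-up adds 3 dB, giving -24.8 dBFS.

-24.8 dBFS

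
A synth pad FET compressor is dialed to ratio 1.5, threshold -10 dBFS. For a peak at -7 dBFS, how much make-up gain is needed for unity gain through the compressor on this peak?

1 dB

Without make-up, output = threshold + overshoot/1.5 = -10 + 2 = -8 dBFS.
Gap to target: 1 dB.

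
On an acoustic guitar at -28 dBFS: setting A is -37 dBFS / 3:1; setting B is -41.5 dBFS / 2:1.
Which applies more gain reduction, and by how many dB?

A: overshoot 9 dB → output overshoot 3 dB → GR 6 dB.
B: overshoot 13.5 dB → output overshoot 6.75 dB → GR 6.75 dB.
Difference: 0.75 dB in favour of B.

B, by 0.75 dB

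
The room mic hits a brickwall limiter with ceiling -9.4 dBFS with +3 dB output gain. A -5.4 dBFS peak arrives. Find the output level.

The limiter clamps the peak to its -9.4 dBFS ceiling.
Output gain then adds 3 dB: -9.4 + 3 = -6.4 dBFS.

-6.4 dBFS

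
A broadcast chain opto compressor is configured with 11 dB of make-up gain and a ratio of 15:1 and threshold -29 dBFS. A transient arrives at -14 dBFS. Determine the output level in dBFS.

Overshoot: -14 − (-29) = 15 dB.
The 15 dB excess becomes 1 dB after 15:1 reduction.
So the level is -29 + 1 = -28 dBFS; make-up adds 11 dB, giving -17 dBFS.

-17 dBFS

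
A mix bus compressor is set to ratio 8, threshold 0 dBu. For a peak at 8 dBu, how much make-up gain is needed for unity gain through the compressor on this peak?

Without make-up, output = threshold + overshoot/8 = 0 + 1 = 1 dBu.
Gap to target: 7 dB.

7 dB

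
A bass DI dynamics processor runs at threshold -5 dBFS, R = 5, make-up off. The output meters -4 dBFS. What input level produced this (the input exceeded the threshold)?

0 dBFS

That's 1 dB above the -5 dBFS threshold.
Before 5:1 compression the overshoot was 1 × 5 = 5 dB, so input = -5 + 5 = 0 dBFS.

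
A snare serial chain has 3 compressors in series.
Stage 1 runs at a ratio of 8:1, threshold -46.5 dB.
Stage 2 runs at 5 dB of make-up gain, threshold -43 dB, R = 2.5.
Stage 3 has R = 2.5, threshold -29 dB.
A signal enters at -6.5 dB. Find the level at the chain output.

-37.4 dB

Stage 1: overshoot 40 dB → 40/8 = 5 dB → -41.5 dB.
Stage 2: -41.5 dB is 1.5 dB over -43 dB; at 2.5:1 that becomes 0.6 dB over, giving -42.4 dB; +5 dB make-up → -37.4 dB.
Stage 3: -37.4 dB ≤ -29 dB, so stage 3 doesn't engage; output -37.4 dB.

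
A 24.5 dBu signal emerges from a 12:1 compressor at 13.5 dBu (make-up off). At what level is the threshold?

Input is 12 dB above T (since output overshoot × R = input overshoot: (13.5 − T)·12 = 24.5 − T gives T = 12.5 dBu).
Check: 12.5 + (24.5 − 12.5)/12 = 12.5 + 1 = 13.5 dBu. ✓

12.5 dBu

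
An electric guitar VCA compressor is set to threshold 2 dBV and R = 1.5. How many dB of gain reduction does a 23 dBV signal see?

Overshoot = 23 − 2 = 21 dB.
A 1.5:1 ratio leaves 14 dB of that excess.
GR = overshoot in − overshoot out = 21 − 14 = 7 dB.

7 dB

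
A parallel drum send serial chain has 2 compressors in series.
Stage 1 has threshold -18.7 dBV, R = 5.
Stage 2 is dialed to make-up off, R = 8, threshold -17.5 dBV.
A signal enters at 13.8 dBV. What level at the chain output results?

-16.8375 dBV

Stage 1: 13.8 dBV is 32.5 dB over -18.7 dBV; at 5:1 that becomes 6.5 dB over, giving -12.2 dBV.
Stage 2: 5.3 dB above -17.5 dBV, reduced 8:1 to 0.6625 dB above → -16.8375 dBV.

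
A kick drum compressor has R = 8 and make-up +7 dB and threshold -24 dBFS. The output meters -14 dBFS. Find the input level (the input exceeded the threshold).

0 dBFS

Remove make-up: -14 − 7 = -21 dBFS.
Post-compression overshoot = -21 − (-24) = 3 dB.
Undo the ratio: input overshoot = 3 × 8 = 24 dB, giving input = 0 dBFS.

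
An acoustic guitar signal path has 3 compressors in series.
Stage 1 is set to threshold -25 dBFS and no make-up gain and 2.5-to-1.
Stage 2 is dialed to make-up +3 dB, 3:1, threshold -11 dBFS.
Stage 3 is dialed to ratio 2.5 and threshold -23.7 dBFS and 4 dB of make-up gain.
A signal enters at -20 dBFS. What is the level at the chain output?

Stage 1: overshoot 5 dB → 5/2.5 = 2 dB → -23 dBFS.
Stage 2: -23 dBFS ≤ -11 dBFS, so stage 2 doesn't engage; make-up brings it to -20 dBFS.
Stage 3: 3.7 dB above -23.7 dBFS, reduced 2.5:1 to 1.48 dB above → -22.22 dBFS; +4 dB make-up → -18.22 dBFS.

-18.22 dBFS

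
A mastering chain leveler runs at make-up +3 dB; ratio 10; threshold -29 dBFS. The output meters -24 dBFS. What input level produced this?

Remove make-up: -24 − 3 = -27 dBFS.
Post-compression overshoot = -27 − (-29) = 2 dB.
Undo the ratio: input overshoot = 2 × 10 = 20 dB, giving input = -9 dBFS.

-9 dBFS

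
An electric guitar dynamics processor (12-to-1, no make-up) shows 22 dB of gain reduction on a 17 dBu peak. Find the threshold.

Gain reduction = 17 − (-5) = 22 dB; output overshoot = GR / (R − 1) = 22 / 11 = 2 dB.
Threshold = output − output overshoot = -5 − 2 = -7 dBu.

-7 dBu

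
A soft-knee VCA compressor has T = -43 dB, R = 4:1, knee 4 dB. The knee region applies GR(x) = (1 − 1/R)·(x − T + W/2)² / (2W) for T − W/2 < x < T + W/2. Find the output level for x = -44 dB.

-44.09375 dB

x − T + W/2 = -44 − (-43) + 2 = 1.
GR = (1 − 1/4) × 1² / 8 = 0.75 × 1 / 8 = 0.09375 dB.
Output = -44 − 0.09375 = -44.09375 dB.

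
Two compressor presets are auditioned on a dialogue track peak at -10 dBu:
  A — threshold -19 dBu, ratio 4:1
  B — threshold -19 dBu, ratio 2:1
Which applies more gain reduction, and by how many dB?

A, by 2.25 dB

A: 9 dB over, compressed to 2.25 dB over, so 6.75 dB of GR.
B: 9 dB over, compressed to 4.5 dB over, so 4.5 dB of GR.
A applies 2.25 dB more gain reduction.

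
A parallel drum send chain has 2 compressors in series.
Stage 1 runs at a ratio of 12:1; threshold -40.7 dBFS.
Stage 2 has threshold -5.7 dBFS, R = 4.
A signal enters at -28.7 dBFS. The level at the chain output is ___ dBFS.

Stage 1: 12 dB above -40.7 dBFS, reduced 12:1 to 1 dB above → -39.7 dBFS.
Stage 2: -39.7 dBFS ≤ -5.7 dBFS, so stage 2 doesn't engage; output -39.7 dBFS.

-39.7 dBFS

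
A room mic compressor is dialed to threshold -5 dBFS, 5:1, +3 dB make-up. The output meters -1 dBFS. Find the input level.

0 dBFS

Remove make-up: -1 − 3 = -4 dBFS.
The compressed level sits -4 − (-5) = 1 dB over threshold.
Input overshoot = R × output overshoot = 5 dB → input = -5 + 5 = 0 dBFS.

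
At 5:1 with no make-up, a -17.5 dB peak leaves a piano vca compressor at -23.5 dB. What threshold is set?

Let T be the threshold. Output overshoot = (input overshoot)/R, so -23.5 − T = (-17.5 − T)/5.
5·(-23.5 − T) = -17.5 − T → 4·T = -117.5 − (-17.5) = -100.
T = -100/4 = -25 dB.

-25 dB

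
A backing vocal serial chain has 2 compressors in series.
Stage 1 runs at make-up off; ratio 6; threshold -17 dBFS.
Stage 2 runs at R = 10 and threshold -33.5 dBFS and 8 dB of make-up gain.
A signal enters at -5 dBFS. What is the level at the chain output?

-23.65 dBFS

Stage 1: 12 dB above -17 dBFS, reduced 6:1 to 2 dB above → -15 dBFS.
Stage 2: -15 dBFS is 18.5 dB over -33.5 dBFS; at 10:1 that becomes 1.85 dB over, giving -31.65 dBFS; +8 dB make-up → -23.65 dBFS.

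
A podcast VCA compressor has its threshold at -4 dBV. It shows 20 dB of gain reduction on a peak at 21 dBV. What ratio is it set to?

5:1

Input overshoot = 21 − (-4) = 25 dB.
Output overshoot = 25 − 20 = 5 dB.
Ratio = input overshoot / output overshoot = 25 / 5 = 5.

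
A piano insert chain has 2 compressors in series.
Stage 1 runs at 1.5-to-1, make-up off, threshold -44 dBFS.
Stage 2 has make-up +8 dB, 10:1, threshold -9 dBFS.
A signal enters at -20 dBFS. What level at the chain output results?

-20 dBFS

Stage 1: 24 dB above -44 dBFS, reduced 1.5:1 to 16 dB above → -28 dBFS.
Stage 2: -28 dBFS is at or below the -9 dBFS threshold — no compression; make-up brings it to -20 dBFS.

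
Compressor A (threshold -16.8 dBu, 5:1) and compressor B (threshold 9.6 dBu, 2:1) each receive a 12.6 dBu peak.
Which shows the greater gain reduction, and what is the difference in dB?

A, by 22.02 dB

A: overshoot 29.4 dB → output overshoot 5.88 dB → GR 23.52 dB.
B: overshoot 3 dB → output overshoot 1.5 dB → GR 1.5 dB.
Difference: 22.02 dB in favour of A.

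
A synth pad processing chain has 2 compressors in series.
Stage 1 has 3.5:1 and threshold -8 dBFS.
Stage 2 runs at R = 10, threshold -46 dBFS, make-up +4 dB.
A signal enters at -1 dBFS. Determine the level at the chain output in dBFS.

-38 dBFS

Stage 1: 7 dB above -8 dBFS, reduced 3.5:1 to 2 dB above → -6 dBFS.
Stage 2: 40 dB above -46 dBFS, reduced 10:1 to 4 dB above → -42 dBFS; +4 dB make-up → -38 dBFS.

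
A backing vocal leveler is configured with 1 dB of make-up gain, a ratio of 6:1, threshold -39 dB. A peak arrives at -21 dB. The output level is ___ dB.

-21 dB sits 18 dB over threshold.
The 18 dB excess becomes 3 dB after 6:1 reduction.
That puts the output at -36 dB; make-up adds 1 dB, giving -35 dB.

-35 dB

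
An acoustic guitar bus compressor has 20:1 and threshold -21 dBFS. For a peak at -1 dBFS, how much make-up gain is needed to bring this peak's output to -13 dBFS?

Without make-up, output = threshold + overshoot/20 = -21 + 1 = -20 dBFS.
Gap to target: 7 dB.

7 dB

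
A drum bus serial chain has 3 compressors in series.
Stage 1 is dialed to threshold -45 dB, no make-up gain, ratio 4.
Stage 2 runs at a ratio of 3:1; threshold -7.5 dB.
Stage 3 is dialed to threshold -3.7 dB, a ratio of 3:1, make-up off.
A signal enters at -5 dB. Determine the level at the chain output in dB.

Stage 1: overshoot 40 dB → 40/4 = 10 dB → -35 dB.
Stage 2: -35 dB is at or below the -7.5 dB threshold — no compression; output -35 dB.
Stage 3: below threshold (-35 ≤ -3.7); passes unchanged; output -35 dB.

-35 dB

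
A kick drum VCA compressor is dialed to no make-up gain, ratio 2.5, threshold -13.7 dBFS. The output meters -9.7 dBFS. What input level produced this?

Post-compression overshoot = -9.7 − (-13.7) = 4 dB.
Undo the ratio: input overshoot = 4 × 2.5 = 10 dB, giving input = -3.7 dBFS.

-3.7 dBFS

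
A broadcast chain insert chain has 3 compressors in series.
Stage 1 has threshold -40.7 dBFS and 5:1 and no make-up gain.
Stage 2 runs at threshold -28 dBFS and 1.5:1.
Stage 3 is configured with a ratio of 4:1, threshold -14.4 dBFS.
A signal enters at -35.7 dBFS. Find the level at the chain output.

Stage 1: -35.7 dBFS is 5 dB over -40.7 dBFS; at 5:1 that becomes 1 dB over, giving -39.7 dBFS.
Stage 2: below threshold (-39.7 ≤ -28); passes unchanged; output -39.7 dBFS.
Stage 3: below threshold (-39.7 ≤ -14.4); passes unchanged; output -39.7 dBFS.

-39.7 dBFS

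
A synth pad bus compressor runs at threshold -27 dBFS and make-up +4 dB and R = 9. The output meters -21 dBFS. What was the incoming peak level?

-9 dBFS

Stripping the +4 dB make-up gives -25 dBFS at the gain stage.
The compressed level sits -25 − (-27) = 2 dB over threshold.
Undo the ratio: input overshoot = 2 × 9 = 18 dB, giving input = -9 dBFS.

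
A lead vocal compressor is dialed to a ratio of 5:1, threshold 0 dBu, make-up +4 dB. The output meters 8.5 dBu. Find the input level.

Stripping the +4 dB make-up gives 4.5 dBu at the gain stage.
Post-compression overshoot = 4.5 − 0 = 4.5 dB.
Before 5:1 compression the overshoot was 4.5 × 5 = 22.5 dB, so input = 0 + 22.5 = 22.5 dBu.

22.5 dBu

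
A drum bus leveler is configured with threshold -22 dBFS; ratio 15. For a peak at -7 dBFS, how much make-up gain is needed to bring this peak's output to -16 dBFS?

5 dB

Overshoot 15 dB → 15/15 = 1 dB after compression, so the compressed level is -22 + 1 = -21 dBFS.
Make-up = target − compressed = -16 − (-21) = 5 dB.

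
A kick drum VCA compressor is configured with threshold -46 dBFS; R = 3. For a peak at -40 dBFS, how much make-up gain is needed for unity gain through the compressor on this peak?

4 dB

Without make-up, output = threshold + overshoot/3 = -46 + 2 = -44 dBFS.
Gap to target: 4 dB.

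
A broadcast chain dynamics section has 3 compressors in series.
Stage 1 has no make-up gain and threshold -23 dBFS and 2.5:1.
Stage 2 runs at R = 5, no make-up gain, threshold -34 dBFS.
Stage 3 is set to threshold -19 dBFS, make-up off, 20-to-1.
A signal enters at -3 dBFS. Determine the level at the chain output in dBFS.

Stage 1: overshoot 20 dB → 20/2.5 = 8 dB → -15 dBFS.
Stage 2: 19 dB above -34 dBFS, reduced 5:1 to 3.8 dB above → -30.2 dBFS.
Stage 3: below threshold (-30.2 ≤ -19); passes unchanged; output -30.2 dBFS.

-30.2 dBFS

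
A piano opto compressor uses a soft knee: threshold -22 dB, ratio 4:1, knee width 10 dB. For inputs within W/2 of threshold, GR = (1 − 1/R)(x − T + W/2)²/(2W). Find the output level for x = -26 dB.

-26.0375 dB

x − T + W/2 = -26 − (-22) + 5 = 1.
GR = (1 − 1/4) × 1² / 20 = 0.75 × 1 / 20 = 0.0375 dB.
Output = -26 − 0.0375 = -26.0375 dB.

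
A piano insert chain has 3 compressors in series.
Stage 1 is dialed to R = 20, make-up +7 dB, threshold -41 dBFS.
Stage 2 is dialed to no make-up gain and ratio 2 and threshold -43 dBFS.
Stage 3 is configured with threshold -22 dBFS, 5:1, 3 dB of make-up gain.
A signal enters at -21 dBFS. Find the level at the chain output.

-35 dBFS

Stage 1: overshoot 20 dB → 20/20 = 1 dB → -40 dBFS; +7 dB make-up → -33 dBFS.
Stage 2: overshoot 10 dB → 10/2 = 5 dB → -38 dBFS.
Stage 3: below threshold (-38 ≤ -22); passes unchanged; make-up brings it to -35 dBFS.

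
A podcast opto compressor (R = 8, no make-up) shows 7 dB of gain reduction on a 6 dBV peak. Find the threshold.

Let T be the threshold. Output overshoot = (input overshoot)/R, so -1 − T = (6 − T)/8.
8·(-1 − T) = 6 − T → 7·T = -8 − 6 = -14.
T = -14/7 = -2 dBV.

-2 dBV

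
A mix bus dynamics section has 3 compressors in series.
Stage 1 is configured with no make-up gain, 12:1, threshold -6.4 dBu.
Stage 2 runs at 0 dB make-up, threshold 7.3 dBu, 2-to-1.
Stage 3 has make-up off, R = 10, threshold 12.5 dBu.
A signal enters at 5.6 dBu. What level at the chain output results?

Stage 1: 5.6 dBu is 12 dB over -6.4 dBu; at 12:1 that becomes 1 dB over, giving -5.4 dBu.
Stage 2: -5.4 dBu ≤ 7.3 dBu, so stage 2 doesn't engage; output -5.4 dBu.
Stage 3: -5.4 dBu ≤ 12.5 dBu, so stage 3 doesn't engage; output -5.4 dBu.

-5.4 dBu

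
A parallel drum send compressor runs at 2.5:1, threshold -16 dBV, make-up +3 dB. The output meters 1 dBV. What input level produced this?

Before make-up, the level was 1 − 3 = -2 dBV.
Post-compression overshoot = -2 − (-16) = 14 dB.
Undo the ratio: input overshoot = 14 × 2.5 = 35 dB, giving input = 19 dBV.

19 dBV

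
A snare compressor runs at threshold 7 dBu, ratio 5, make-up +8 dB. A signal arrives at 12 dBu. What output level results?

16 dBu

Overshoot: 12 − 7 = 5 dB.
5:1 compression reduces that to 5/5 = 1 dB over.
So the level is 7 + 1 = 8 dBu; make-up adds 8 dB, giving 16 dBu.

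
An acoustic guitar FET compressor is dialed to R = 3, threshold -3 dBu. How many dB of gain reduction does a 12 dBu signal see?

10 dB

Overshoot = 12 − (-3) = 15 dB.
At 3:1, output sits 15/3 = 5 dB above threshold.
GR = overshoot in − overshoot out = 15 − 5 = 10 dB.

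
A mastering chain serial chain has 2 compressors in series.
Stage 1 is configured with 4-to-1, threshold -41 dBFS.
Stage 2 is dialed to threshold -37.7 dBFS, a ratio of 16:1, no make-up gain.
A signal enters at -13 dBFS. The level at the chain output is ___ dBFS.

Stage 1: overshoot 28 dB → 28/4 = 7 dB → -34 dBFS.
Stage 2: 3.7 dB above -37.7 dBFS, reduced 16:1 to 0.23125 dB above → -37.46875 dBFS.

-37.46875 dBFS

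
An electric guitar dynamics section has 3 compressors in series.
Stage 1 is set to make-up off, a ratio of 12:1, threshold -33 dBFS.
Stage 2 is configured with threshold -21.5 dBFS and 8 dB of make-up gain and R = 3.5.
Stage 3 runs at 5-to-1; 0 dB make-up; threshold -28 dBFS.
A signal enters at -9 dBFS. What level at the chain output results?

-27 dBFS

Stage 1: 24 dB above -33 dBFS, reduced 12:1 to 2 dB above → -31 dBFS.
Stage 2: -31 dBFS ≤ -21.5 dBFS, so stage 2 doesn't engage; make-up brings it to -23 dBFS.
Stage 3: 5 dB above -28 dBFS, reduced 5:1 to 1 dB above → -27 dBFS.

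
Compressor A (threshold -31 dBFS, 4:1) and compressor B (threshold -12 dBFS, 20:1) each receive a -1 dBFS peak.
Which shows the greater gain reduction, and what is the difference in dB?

A, by 12.05 dB

A: GR = 30 − 30/4 = 22.5 dB.
B: GR = 11 − 11/20 = 10.45 dB.
A applies 12.05 dB more gain reduction.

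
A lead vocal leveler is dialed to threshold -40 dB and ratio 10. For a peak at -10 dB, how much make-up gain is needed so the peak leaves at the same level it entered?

27 dB

Without make-up, output = threshold + overshoot/10 = -40 + 3 = -37 dB.
Gap to target: 27 dB.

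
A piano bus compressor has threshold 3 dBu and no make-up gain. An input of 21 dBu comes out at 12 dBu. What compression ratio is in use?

Input overshoot = 21 − 3 = 18 dB; output overshoot = 12 − 3 = 9 dB.
Ratio = 18 / 9 = 2.

2:1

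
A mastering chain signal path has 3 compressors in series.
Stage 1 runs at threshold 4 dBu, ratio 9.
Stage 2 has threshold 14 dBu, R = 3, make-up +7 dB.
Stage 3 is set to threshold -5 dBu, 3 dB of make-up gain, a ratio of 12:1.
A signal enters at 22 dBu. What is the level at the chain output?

Stage 1: overshoot 18 dB → 18/9 = 2 dB → 6 dBu.
Stage 2: 6 dBu is at or below the 14 dBu threshold — no compression; make-up brings it to 13 dBu.
Stage 3: overshoot 18 dB → 18/12 = 1.5 dB → -3.5 dBu; +3 dB make-up → -0.5 dBu.

-0.5 dBu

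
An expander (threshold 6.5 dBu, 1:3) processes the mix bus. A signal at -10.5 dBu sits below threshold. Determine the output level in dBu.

Undershoot = 6.5 − (-10.5) = 17 dB.
At 1:3, that expands to 51 dB under threshold.
Output = 6.5 − 51 = -44.5 dBu.

-44.5 dBu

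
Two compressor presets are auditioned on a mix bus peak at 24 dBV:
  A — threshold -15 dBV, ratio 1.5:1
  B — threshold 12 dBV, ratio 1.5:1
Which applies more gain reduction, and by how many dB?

A: overshoot 39 dB → output overshoot 26 dB → GR 13 dB.
B: overshoot 12 dB → output overshoot 8 dB → GR 4 dB.
Difference: 9 dB in favour of A.

A, by 9 dB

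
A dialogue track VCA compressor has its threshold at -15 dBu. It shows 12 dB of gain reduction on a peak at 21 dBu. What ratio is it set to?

Input overshoot = 21 − (-15) = 36 dB.
Output overshoot = 36 − 12 = 24 dB.
Ratio = input overshoot / output overshoot = 36 / 24 = 1.5.

1.5:1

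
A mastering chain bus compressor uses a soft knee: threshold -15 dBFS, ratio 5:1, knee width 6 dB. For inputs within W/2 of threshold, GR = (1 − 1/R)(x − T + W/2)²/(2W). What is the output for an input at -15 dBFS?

-15.6 dBFS

x − T + W/2 = -15 − (-15) + 3 = 3.
GR = (1 − 1/5) × 3² / 12 = 0.8 × 9 / 12 = 0.6 dB.
Output = -15 − 0.6 = -15.6 dBFS.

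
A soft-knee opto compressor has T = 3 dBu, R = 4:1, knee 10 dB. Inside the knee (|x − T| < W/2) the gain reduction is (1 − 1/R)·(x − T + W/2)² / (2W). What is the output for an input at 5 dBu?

3.1625 dBu

x − T + W/2 = 5 − 3 + 5 = 7.
GR = (1 − 1/4) × 7² / 20 = 0.75 × 49 / 20 = 1.8375 dB.
Output = 5 − 1.8375 = 3.1625 dBu.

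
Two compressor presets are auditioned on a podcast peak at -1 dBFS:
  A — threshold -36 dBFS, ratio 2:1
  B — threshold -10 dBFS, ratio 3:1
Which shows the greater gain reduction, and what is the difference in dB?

A: overshoot 35 dB → output overshoot 17.5 dB → GR 17.5 dB.
B: overshoot 9 dB → output overshoot 3 dB → GR 6 dB.
A applies 11.5 dB more gain reduction.

A, by 11.5 dB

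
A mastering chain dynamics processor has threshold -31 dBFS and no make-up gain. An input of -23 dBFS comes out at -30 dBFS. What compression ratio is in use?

Input overshoot = -23 − (-31) = 8 dB; output overshoot = -30 − (-31) = 1 dB.
Ratio = 8 / 1 = 8.

8:1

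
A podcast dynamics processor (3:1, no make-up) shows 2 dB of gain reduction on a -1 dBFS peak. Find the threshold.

Let T be the threshold. Output overshoot = (input overshoot)/R, so -3 − T = (-1 − T)/3.
3·(-3 − T) = -1 − T → 2·T = -9 − (-1) = -8.
T = -8/2 = -4 dBFS.

-4 dBFS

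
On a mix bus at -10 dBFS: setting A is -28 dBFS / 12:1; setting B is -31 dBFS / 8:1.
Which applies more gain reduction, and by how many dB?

B, by 1.875 dB

A: GR = 18 − 18/12 = 16.5 dB.
B: GR = 21 − 21/8 = 18.375 dB.
Difference: 1.875 dB in favour of B.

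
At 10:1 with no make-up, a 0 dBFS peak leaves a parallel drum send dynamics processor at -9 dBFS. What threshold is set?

-10 dBFS

Gain reduction = 0 − (-9) = 9 dB; output overshoot = GR / (R − 1) = 9 / 9 = 1 dB.
Threshold = output − output overshoot = -9 − 1 = -10 dBFS.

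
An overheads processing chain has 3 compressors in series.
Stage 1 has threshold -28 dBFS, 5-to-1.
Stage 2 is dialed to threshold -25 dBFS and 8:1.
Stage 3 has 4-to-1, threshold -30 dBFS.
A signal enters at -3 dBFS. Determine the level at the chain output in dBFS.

-28.6875 dBFS

Stage 1: -3 dBFS is 25 dB over -28 dBFS; at 5:1 that becomes 5 dB over, giving -23 dBFS.
Stage 2: 2 dB above -25 dBFS, reduced 8:1 to 0.25 dB above → -24.75 dBFS.
Stage 3: overshoot 5.25 dB → 5.25/4 = 1.3125 dB → -28.6875 dBFS.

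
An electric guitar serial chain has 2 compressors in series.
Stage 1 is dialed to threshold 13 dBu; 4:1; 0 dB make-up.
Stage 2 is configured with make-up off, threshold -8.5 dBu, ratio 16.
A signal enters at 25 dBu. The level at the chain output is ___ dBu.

-6.96875 dBu

Stage 1: 12 dB above 13 dBu, reduced 4:1 to 3 dB above → 16 dBu.
Stage 2: 16 dBu is 24.5 dB over -8.5 dBu; at 16:1 that becomes 1.53125 dB over, giving -6.96875 dBu.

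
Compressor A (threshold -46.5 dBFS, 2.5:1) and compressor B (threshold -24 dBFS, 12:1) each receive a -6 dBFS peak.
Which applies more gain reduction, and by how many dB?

A, by 7.8 dB

A: GR = 40.5 − 40.5/2.5 = 24.3 dB.
B: GR = 18 − 18/12 = 16.5 dB.
Difference: 7.8 dB in favour of A.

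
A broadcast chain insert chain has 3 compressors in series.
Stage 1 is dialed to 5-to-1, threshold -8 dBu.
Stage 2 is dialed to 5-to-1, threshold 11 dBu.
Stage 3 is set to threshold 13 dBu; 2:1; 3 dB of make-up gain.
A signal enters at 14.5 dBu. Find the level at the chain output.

-0.5 dBu

Stage 1: 14.5 dBu is 22.5 dB over -8 dBu; at 5:1 that becomes 4.5 dB over, giving -3.5 dBu.
Stage 2: -3.5 dBu is at or below the 11 dBu threshold — no compression; output -3.5 dBu.
Stage 3: below threshold (-3.5 ≤ 13); passes unchanged; make-up brings it to -0.5 dBu.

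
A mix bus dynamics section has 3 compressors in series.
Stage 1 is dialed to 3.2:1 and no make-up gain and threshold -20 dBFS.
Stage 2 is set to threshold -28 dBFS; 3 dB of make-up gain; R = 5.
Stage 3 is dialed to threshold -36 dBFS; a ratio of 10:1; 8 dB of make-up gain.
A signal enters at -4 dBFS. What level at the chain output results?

-26.64 dBFS

Stage 1: -4 dBFS is 16 dB over -20 dBFS; at 3.2:1 that becomes 5 dB over, giving -15 dBFS.
Stage 2: overshoot 13 dB → 13/5 = 2.6 dB → -25.4 dBFS; +3 dB make-up → -22.4 dBFS.
Stage 3: 13.6 dB above -36 dBFS, reduced 10:1 to 1.36 dB above → -34.64 dBFS; +8 dB make-up → -26.64 dBFS.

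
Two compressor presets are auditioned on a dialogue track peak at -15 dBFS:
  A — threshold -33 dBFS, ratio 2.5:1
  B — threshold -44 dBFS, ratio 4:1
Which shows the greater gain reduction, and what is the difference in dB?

B, by 10.95 dB

A: overshoot 18 dB → output overshoot 7.2 dB → GR 10.8 dB.
B: overshoot 29 dB → output overshoot 7.25 dB → GR 21.75 dB.
B reduces 10.95 dB more.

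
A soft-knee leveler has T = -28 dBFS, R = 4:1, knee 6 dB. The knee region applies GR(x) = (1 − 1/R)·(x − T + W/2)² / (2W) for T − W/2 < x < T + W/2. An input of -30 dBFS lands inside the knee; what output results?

-30.0625 dBFS

x − T + W/2 = -30 − (-28) + 3 = 1.
GR = (1 − 1/4) × 1² / 12 = 0.75 × 1 / 12 = 0.0625 dB.
Output = -30 − 0.0625 = -30.0625 dBFS.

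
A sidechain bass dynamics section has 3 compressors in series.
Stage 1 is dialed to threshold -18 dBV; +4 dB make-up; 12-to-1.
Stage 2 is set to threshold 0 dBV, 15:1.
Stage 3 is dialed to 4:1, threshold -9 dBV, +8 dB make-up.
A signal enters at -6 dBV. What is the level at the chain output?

-5 dBV

Stage 1: -6 dBV is 12 dB over -18 dBV; at 12:1 that becomes 1 dB over, giving -17 dBV; +4 dB make-up → -13 dBV.
Stage 2: below threshold (-13 ≤ 0); passes unchanged; output -13 dBV.
Stage 3: -13 dBV is at or below the -9 dBV threshold — no compression; make-up brings it to -5 dBV.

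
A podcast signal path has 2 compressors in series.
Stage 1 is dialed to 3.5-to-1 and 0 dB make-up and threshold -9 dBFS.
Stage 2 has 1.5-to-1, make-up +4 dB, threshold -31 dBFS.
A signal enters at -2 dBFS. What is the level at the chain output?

-11 dBFS

Stage 1: -2 dBFS is 7 dB over -9 dBFS; at 3.5:1 that becomes 2 dB over, giving -7 dBFS.
Stage 2: 24 dB above -31 dBFS, reduced 1.5:1 to 16 dB above → -15 dBFS; +4 dB make-up → -11 dBFS.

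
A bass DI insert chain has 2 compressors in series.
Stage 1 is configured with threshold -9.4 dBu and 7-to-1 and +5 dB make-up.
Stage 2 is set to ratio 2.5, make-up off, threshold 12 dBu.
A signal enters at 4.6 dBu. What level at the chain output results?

Stage 1: 4.6 dBu is 14 dB over -9.4 dBu; at 7:1 that becomes 2 dB over, giving -7.4 dBu; +5 dB make-up → -2.4 dBu.
Stage 2: below threshold (-2.4 ≤ 12); passes unchanged; output -2.4 dBu.

-2.4 dBu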